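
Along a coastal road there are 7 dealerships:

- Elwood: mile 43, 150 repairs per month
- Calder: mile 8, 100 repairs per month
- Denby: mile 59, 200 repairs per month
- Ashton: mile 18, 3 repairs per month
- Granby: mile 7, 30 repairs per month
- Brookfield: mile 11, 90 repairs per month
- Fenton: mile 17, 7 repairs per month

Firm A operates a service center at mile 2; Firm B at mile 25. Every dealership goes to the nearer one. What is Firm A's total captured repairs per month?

The indifferent point is the midpoint (2+25)/2 = 13.5; dealerships left of it (closer to Firm A at 2) go to Firm A, those right go to Firm B.
  Granby at 7 (w=30) → Firm A
  Calder at 8 (w=100) → Firm A
  Brookfield at 11 (w=90) → Firm A
  Fenton at 17 (w=7) → Firm B
  Ashton at 18 (w=3) → Firm B
  Elwood at 43 (w=150) → Firm B
  Denby at 59 (w=200) → Firm B
Firm A captures 220; Firm B captures 360.

220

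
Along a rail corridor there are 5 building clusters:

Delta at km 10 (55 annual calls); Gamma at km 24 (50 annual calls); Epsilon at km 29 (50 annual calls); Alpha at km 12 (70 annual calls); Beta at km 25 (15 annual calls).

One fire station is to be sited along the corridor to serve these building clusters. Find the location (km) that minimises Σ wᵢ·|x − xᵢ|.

x = 12

For a sum of weighted absolute distances on a line, the optimum is the weighted median (not the mean). Total weight W = 240; half-weight = 120.
Sort by position and accumulate weight:
  km 10 (Delta, w=55) → cum 55
  km 12 (Alpha, w=70) → cum 125  ≥ 120 → median here
  km 24 (Gamma, w=50) → cum 175
  km 25 (Beta, w=15) → cum 190
  km 29 (Epsilon, w=50) → cum 240
Optimal location: km 12.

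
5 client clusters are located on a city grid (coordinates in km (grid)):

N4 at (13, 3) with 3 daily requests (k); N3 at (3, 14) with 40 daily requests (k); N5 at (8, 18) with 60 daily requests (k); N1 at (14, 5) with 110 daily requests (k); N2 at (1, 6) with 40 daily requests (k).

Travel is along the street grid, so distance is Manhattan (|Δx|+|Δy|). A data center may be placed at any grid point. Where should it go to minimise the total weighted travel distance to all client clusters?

Manhattan distance separates: Σwᵢ(|x−xᵢ|+|y−yᵢ|) = Σwᵢ|x−xᵢ| + Σwᵢ|y−yᵢ|, so x and y are optimised independently as 1-D weighted medians.
Total weight W = 253; half = 126.5.
x-coordinate, sorted with cumulative weight:
  x=1 (N2, w=40) cum 40
  x=3 (N3, w=40) cum 80
  x=8 (N5, w=60) cum 140  ← median
  x=13 (N4, w=3) cum 143
  x=14 (N1, w=110) cum 253
⇒ x* = 8
y-coordinate, sorted with cumulative weight:
  y=3 (N4, w=3) cum 3
  y=5 (N1, w=110) cum 113
  y=6 (N2, w=40) cum 153  ← median
  y=14 (N3, w=40) cum 193
  y=18 (N5, w=60) cum 253
⇒ y* = 6

(8, 6)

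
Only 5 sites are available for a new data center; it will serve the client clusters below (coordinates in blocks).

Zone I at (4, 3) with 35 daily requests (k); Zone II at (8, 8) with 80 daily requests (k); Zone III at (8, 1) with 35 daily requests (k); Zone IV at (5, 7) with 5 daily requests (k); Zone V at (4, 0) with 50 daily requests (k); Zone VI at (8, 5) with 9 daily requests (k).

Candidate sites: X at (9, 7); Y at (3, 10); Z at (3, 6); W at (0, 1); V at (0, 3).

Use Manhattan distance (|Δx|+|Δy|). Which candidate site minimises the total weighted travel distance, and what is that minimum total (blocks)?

X, total 1367 blocks

Total weighted distance at each candidate:
  X (9, 7): total = 1367
  Y (3, 10): total = 1995
  Z (3, 6): total = 1469
  W (0, 1): total = 2103
  V (0, 3): total = 2015
Minimum is at X with total 1367 blocks.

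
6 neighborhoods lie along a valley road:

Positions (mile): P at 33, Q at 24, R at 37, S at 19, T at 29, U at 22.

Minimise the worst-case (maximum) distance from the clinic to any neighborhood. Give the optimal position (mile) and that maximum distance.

location 28, max distance 9

The 1-center on a line is the midpoint of the two extreme points: leftmost at 19, rightmost at 37.
Optimal location = (19 + 37)/2 = 28; maximum distance = (37 − 19)/2 = 9.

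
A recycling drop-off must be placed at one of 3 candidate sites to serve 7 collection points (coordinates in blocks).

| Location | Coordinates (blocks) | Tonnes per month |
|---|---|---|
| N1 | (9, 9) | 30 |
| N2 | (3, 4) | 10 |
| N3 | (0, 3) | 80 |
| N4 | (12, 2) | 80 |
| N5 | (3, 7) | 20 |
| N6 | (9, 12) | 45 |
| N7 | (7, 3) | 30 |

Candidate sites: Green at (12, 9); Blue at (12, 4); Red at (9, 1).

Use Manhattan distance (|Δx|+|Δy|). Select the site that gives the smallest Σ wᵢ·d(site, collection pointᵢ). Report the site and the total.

Total weighted distance at each candidate:
  Green (12, 9): total = 3050
  Blue (12, 4): total = 2445
  Red (9, 1): total = 2385
Minimum is at Red with total 2385 blocks.

Red, total 2385 blocks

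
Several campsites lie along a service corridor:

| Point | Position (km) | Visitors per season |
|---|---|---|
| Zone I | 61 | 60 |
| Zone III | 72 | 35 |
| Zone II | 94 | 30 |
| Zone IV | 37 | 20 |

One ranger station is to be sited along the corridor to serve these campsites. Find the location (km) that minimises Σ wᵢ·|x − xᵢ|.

x = 61

For a sum of weighted absolute distances on a line, the optimum is the weighted median (not the mean). Total weight W = 145; half-weight = 72.5.
Sort by position and accumulate weight:
  km 37 (Zone IV, w=20) → cum 20
  km 61 (Zone I, w=60) → cum 80  ≥ 72.5 → median here
  km 72 (Zone III, w=35) → cum 115
  km 94 (Zone II, w=30) → cum 145
Optimal location: km 61.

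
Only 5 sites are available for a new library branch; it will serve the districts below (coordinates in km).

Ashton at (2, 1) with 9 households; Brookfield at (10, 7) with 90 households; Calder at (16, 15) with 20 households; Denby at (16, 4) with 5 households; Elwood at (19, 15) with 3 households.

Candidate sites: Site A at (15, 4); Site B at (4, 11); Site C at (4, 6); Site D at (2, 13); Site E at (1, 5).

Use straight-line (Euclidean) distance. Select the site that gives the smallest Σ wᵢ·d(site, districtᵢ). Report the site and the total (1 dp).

Total weighted distance at each candidate:
  Site A (15, 4): total = 905.9
  Site B (4, 11): total = 1109.8
  Site C (4, 6): total = 1009.2
  Site D (2, 13): total = 1425.4
  Site E (1, 5): total = 1364.4
Minimum is at Site A with total 905.9 km.

Site A, total 905.9 km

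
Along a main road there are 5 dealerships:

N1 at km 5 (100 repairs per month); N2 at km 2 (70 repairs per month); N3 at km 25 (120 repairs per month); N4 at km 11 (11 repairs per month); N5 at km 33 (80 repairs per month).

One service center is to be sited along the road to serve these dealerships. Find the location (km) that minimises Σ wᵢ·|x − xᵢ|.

For a sum of weighted absolute distances on a line, the optimum is the weighted median (not the mean). Total weight W = 381; half-weight = 190.5.
Sort by position and accumulate weight:
  km 2 (N2, w=70) → cum 70
  km 5 (N1, w=100) → cum 170
  km 11 (N4, w=11) → cum 181
  km 25 (N3, w=120) → cum 301  ≥ 190.5 → median here
  km 33 (N5, w=80) → cum 381
Optimal location: km 25.

x = 25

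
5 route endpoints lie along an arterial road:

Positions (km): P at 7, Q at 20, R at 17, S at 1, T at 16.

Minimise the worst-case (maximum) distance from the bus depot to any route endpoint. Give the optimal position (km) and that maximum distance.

The 1-center on a line is the midpoint of the two extreme points: leftmost at 1, rightmost at 20.
Optimal location = (1 + 20)/2 = 10.5; maximum distance = (20 − 1)/2 = 9.5.

location 10.5, max distance 9.5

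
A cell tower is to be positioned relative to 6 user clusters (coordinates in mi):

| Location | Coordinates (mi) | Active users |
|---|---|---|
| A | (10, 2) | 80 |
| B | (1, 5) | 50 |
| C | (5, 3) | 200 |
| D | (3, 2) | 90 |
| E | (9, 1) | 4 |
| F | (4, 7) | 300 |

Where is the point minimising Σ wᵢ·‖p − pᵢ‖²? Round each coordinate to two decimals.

(4.64, 4.55)

The minimiser of Σwᵢ‖p−pᵢ‖² is the weighted centroid p* = (Σwᵢpᵢ)/(Σwᵢ).
Σwᵢ = 724.
Σwᵢxᵢ = 80·10 + 50·1 + 200·5 + 90·3 + 4·9 + 300·4 = 3356.
Σwᵢyᵢ = 80·2 + 50·5 + 200·3 + 90·2 + 4·1 + 300·7 = 3294.
x* = 3356/724 = 4.64, y* = 3294/724 = 4.55.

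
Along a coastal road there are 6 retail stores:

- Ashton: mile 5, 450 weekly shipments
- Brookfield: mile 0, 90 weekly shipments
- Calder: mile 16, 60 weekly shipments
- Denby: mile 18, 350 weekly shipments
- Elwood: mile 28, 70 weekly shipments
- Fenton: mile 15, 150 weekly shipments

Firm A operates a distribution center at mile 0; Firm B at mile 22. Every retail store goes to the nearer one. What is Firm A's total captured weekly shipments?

The indifferent point is the midpoint (0+22)/2 = 11; retail stores left of it (closer to Firm A at 0) go to Firm A, those right go to Firm B.
  Brookfield at 0 (w=90) → Firm A
  Ashton at 5 (w=450) → Firm A
  Fenton at 15 (w=150) → Firm B
  Calder at 16 (w=60) → Firm B
  Denby at 18 (w=350) → Firm B
  Elwood at 28 (w=70) → Firm B
Firm A captures 540; Firm B captures 630.

540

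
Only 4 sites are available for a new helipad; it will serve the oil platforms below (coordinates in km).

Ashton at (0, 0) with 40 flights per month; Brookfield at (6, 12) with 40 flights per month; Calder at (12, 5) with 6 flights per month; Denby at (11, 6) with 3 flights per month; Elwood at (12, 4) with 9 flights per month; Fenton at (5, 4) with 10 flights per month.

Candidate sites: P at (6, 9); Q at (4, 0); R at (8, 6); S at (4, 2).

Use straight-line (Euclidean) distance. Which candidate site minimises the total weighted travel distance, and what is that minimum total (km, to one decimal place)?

P, total 734.7 km

Total weighted distance at each candidate:
  P (6, 9): total = 734.7
  Q (4, 0): total = 852.6
  R (8, 6): total = 763.0
  S (4, 2): total = 758.8
Minimum is at P with total 734.7 km.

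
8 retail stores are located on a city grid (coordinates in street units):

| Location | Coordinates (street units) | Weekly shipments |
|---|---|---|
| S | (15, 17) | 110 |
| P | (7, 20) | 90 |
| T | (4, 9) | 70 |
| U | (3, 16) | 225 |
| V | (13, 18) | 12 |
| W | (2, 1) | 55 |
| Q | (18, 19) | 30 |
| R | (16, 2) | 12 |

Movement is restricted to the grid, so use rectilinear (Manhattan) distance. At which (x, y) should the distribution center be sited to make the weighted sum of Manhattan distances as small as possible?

(4, 16)

Manhattan distance separates: Σwᵢ(|x−xᵢ|+|y−yᵢ|) = Σwᵢ|x−xᵢ| + Σwᵢ|y−yᵢ|, so x and y are optimised independently as 1-D weighted medians.
Total weight W = 604; half = 302.
x-coordinate, sorted with cumulative weight:
  x=2 (W, w=55) cum 55
  x=3 (U, w=225) cum 280
  x=4 (T, w=70) cum 350  ← median
  x=7 (P, w=90) cum 440
  x=13 (V, w=12) cum 452
  x=15 (S, w=110) cum 562
  x=16 (R, w=12) cum 574
  x=18 (Q, w=30) cum 604
⇒ x* = 4
y-coordinate, sorted with cumulative weight:
  y=1 (W, w=55) cum 55
  y=2 (R, w=12) cum 67
  y=9 (T, w=70) cum 137
  y=16 (U, w=225) cum 362  ← median
  y=17 (S, w=110) cum 472
  y=18 (V, w=12) cum 484
  y=19 (Q, w=30) cum 514
  y=20 (P, w=90) cum 604
⇒ y* = 16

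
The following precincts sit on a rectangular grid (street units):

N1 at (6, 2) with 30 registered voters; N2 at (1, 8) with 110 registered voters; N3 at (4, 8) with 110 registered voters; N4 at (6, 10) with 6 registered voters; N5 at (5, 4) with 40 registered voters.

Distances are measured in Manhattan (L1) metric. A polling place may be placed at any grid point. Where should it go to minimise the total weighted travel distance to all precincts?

(4, 8)

Manhattan distance separates: Σwᵢ(|x−xᵢ|+|y−yᵢ|) = Σwᵢ|x−xᵢ| + Σwᵢ|y−yᵢ|, so x and y are optimised independently as 1-D weighted medians.
Total weight W = 296; half = 148.
x-coordinate, sorted with cumulative weight:
  x=1 (N2, w=110) cum 110
  x=4 (N3, w=110) cum 220  ← median
  x=5 (N5, w=40) cum 260
  x=6 (N1, w=30) cum 290
  x=6 (N4, w=6) cum 296
⇒ x* = 4
y-coordinate, sorted with cumulative weight:
  y=2 (N1, w=30) cum 30
  y=4 (N5, w=40) cum 70
  y=8 (N2, w=110) cum 180  ← median
  y=8 (N3, w=110) cum 290
  y=10 (N4, w=6) cum 296
⇒ y* = 8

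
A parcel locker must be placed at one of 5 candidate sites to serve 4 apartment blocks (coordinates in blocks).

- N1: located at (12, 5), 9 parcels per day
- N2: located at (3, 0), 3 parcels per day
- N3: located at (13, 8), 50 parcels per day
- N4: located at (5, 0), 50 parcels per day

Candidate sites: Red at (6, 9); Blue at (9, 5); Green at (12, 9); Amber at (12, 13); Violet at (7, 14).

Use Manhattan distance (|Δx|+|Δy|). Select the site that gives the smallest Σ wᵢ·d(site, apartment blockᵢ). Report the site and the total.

Total weighted distance at each candidate:
  Red (6, 9): total = 1026
  Blue (9, 5): total = 860
  Green (12, 9): total = 990
  Amber (12, 13): total = 1438
  Violet (7, 14): total = 1580
Minimum is at Blue with total 860 blocks.

Blue, total 860 blocks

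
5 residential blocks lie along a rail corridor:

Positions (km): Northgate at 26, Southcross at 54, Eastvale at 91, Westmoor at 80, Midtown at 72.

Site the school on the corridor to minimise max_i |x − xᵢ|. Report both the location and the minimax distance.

The 1-center on a line is the midpoint of the two extreme points: leftmost at 26, rightmost at 91.
Optimal location = (26 + 91)/2 = 58.5; maximum distance = (91 − 26)/2 = 32.5.

location 58.5, max distance 32.5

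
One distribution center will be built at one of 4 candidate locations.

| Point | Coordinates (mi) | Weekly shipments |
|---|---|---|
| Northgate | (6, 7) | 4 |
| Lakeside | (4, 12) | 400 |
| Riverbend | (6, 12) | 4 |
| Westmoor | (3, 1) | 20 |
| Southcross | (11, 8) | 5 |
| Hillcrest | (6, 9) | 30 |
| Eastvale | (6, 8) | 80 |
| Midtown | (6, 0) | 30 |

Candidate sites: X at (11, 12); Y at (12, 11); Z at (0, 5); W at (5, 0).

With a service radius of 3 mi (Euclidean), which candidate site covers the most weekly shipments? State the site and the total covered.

Coverage radius r = 3 mi; a point is covered iff (Δx)²+(Δy)² ≤ 3² = 9.
  X (11, 12): covers {none} → 0
  Y (12, 11): covers {none} → 0
  Z (0, 5): covers {none} → 0
  W (5, 0): covers {Westmoor, Midtown} → 50
Maximum coverage at W: 50 weekly shipments.

W, covering 50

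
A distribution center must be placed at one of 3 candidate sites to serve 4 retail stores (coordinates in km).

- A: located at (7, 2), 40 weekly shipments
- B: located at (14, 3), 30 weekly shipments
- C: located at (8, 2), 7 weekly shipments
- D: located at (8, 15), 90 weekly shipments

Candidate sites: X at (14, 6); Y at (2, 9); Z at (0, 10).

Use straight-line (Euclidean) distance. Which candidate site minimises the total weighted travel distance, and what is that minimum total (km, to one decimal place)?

X, total 1436.5 km

Total weighted distance at each candidate:
  X (14, 6): total = 1436.5
  Y (2, 9): total = 1574.8
  Z (0, 10): total = 1823.0
Minimum is at X with total 1436.5 km.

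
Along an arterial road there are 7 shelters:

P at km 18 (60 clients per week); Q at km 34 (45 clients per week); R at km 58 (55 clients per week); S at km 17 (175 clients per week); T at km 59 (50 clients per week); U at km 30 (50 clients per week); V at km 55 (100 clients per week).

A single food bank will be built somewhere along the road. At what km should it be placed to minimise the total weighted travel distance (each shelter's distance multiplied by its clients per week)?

x = 30

For a sum of weighted absolute distances on a line, the optimum is the weighted median (not the mean). Total weight W = 535; half-weight = 267.5.
Sort by position and accumulate weight:
  km 17 (S, w=175) → cum 175
  km 18 (P, w=60) → cum 235
  km 30 (U, w=50) → cum 285  ≥ 267.5 → median here
  km 34 (Q, w=45) → cum 330
  km 55 (V, w=100) → cum 430
  km 58 (R, w=55) → cum 485
  km 59 (T, w=50) → cum 535
Optimal location: km 30.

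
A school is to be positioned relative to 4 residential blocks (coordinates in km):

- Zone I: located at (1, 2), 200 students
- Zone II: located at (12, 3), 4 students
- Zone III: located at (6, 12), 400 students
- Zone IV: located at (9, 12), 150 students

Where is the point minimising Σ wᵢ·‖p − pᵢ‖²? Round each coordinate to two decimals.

The minimiser of Σwᵢ‖p−pᵢ‖² is the weighted centroid p* = (Σwᵢpᵢ)/(Σwᵢ).
Σwᵢ = 754.
Σwᵢxᵢ = 200·1 + 4·12 + 400·6 + 150·9 = 3998.
Σwᵢyᵢ = 200·2 + 4·3 + 400·12 + 150·12 = 7012.
x* = 3998/754 = 5.30, y* = 7012/754 = 9.30.

(5.30, 9.30)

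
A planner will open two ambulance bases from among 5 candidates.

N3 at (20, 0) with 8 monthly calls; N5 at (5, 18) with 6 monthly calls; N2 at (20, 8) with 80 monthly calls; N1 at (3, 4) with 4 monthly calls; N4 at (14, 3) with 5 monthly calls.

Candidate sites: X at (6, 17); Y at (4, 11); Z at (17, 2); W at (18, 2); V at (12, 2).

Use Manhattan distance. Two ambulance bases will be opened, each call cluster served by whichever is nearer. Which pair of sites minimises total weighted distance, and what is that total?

Evaluate every pair (each demand assigned to the nearer of the two):
  {X, W}: total = 773
  {Y, W}: total = 777
  {X, Z}: total = 856
  {Y, Z}: total = 860
  {W, V}: total = 869
  {Z, W}: total = 924
  {Z, V}: total = 957
  {X, V}: total = 1271
  {Y, V}: total = 1295
  {X, Y}: total = 1870
Best pair: {X, W} with total 773.

{X, W}, total 773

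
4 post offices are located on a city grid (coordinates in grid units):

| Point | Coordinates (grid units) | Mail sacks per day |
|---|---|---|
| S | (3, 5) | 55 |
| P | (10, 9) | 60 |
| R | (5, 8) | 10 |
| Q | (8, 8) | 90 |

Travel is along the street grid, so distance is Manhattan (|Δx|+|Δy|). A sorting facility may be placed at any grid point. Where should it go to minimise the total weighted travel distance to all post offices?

Manhattan distance separates: Σwᵢ(|x−xᵢ|+|y−yᵢ|) = Σwᵢ|x−xᵢ| + Σwᵢ|y−yᵢ|, so x and y are optimised independently as 1-D weighted medians.
Total weight W = 215; half = 107.5.
x-coordinate, sorted with cumulative weight:
  x=3 (S, w=55) cum 55
  x=5 (R, w=10) cum 65
  x=8 (Q, w=90) cum 155  ← median
  x=10 (P, w=60) cum 215
⇒ x* = 8
y-coordinate, sorted with cumulative weight:
  y=5 (S, w=55) cum 55
  y=8 (R, w=10) cum 65
  y=8 (Q, w=90) cum 155  ← median
  y=9 (P, w=60) cum 215
⇒ y* = 8

(8, 8)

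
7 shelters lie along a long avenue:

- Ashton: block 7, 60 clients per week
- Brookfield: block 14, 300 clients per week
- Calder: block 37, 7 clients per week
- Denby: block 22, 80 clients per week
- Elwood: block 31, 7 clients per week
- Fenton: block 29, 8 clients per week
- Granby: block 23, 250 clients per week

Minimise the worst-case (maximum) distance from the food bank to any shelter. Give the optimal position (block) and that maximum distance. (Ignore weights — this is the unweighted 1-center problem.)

The 1-center on a line is the midpoint of the two extreme points: leftmost at 7, rightmost at 37.
Optimal location = (7 + 37)/2 = 22; maximum distance = (37 − 7)/2 = 15.

location 22, max distance 15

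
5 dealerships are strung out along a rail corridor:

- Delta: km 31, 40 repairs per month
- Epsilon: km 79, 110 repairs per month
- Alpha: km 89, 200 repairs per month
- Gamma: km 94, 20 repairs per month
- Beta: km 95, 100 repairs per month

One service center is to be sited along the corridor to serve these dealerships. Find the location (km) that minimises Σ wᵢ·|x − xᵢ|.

For a sum of weighted absolute distances on a line, the optimum is the weighted median (not the mean). Total weight W = 470; half-weight = 235.
Sort by position and accumulate weight:
  km 31 (Delta, w=40) → cum 40
  km 79 (Epsilon, w=110) → cum 150
  km 89 (Alpha, w=200) → cum 350  ≥ 235 → median here
  km 94 (Gamma, w=20) → cum 370
  km 95 (Beta, w=100) → cum 470
Optimal location: km 89.

x = 89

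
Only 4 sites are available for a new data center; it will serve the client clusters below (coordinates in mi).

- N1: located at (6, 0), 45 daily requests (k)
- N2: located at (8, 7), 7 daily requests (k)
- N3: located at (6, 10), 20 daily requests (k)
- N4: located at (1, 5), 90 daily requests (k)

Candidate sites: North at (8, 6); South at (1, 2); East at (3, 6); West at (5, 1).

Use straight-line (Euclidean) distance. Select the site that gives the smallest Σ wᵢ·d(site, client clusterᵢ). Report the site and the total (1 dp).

Total weighted distance at each candidate:
  North (8, 6): total = 1017.4
  South (1, 2): total = 761.2
  East (3, 6): total = 638.8
  West (5, 1): total = 800.8
Minimum is at East with total 638.8 mi.

East, total 638.8 mi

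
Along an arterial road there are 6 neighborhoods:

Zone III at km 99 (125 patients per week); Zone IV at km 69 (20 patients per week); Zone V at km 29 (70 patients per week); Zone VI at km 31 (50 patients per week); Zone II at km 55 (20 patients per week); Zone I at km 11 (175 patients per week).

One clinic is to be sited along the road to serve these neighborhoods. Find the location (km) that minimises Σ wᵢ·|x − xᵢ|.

For a sum of weighted absolute distances on a line, the optimum is the weighted median (not the mean). Total weight W = 460; half-weight = 230.
Sort by position and accumulate weight:
  km 11 (Zone I, w=175) → cum 175
  km 29 (Zone V, w=70) → cum 245  ≥ 230 → median here
  km 31 (Zone VI, w=50) → cum 295
  km 55 (Zone II, w=20) → cum 315
  km 69 (Zone IV, w=20) → cum 335
  km 99 (Zone III, w=125) → cum 460
Optimal location: km 29.

x = 29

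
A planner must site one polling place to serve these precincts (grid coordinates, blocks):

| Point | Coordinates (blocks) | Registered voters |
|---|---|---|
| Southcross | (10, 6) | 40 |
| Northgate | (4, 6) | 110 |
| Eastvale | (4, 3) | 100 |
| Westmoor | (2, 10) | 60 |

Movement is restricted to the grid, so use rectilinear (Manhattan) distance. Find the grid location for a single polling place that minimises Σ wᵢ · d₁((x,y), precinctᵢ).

Manhattan distance separates: Σwᵢ(|x−xᵢ|+|y−yᵢ|) = Σwᵢ|x−xᵢ| + Σwᵢ|y−yᵢ|, so x and y are optimised independently as 1-D weighted medians.
Total weight W = 310; half = 155.
x-coordinate, sorted with cumulative weight:
  x=2 (Westmoor, w=60) cum 60
  x=4 (Northgate, w=110) cum 170  ← median
  x=4 (Eastvale, w=100) cum 270
  x=10 (Southcross, w=40) cum 310
⇒ x* = 4
y-coordinate, sorted with cumulative weight:
  y=3 (Eastvale, w=100) cum 100
  y=6 (Southcross, w=40) cum 140
  y=6 (Northgate, w=110) cum 250  ← median
  y=10 (Westmoor, w=60) cum 310
⇒ y* = 6

(4, 6)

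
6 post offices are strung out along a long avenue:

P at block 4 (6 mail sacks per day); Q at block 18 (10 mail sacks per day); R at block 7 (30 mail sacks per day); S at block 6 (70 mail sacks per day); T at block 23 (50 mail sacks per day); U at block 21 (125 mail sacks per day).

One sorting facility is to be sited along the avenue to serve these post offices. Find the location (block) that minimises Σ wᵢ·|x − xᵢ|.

x = 21

For a sum of weighted absolute distances on a line, the optimum is the weighted median (not the mean). Total weight W = 291; half-weight = 145.5.
Sort by position and accumulate weight:
  block 4 (P, w=6) → cum 6
  block 6 (S, w=70) → cum 76
  block 7 (R, w=30) → cum 106
  block 18 (Q, w=10) → cum 116
  block 21 (U, w=125) → cum 241  ≥ 145.5 → median here
  block 23 (T, w=50) → cum 291
Optimal location: block 21.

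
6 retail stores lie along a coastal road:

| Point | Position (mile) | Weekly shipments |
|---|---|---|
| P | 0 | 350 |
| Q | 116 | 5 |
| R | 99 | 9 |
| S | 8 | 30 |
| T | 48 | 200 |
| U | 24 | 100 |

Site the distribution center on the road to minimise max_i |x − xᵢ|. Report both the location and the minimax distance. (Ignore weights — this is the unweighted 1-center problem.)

location 58, max distance 58

The 1-center on a line is the midpoint of the two extreme points: leftmost at 0, rightmost at 116.
Optimal location = (0 + 116)/2 = 58; maximum distance = (116 − 0)/2 = 58.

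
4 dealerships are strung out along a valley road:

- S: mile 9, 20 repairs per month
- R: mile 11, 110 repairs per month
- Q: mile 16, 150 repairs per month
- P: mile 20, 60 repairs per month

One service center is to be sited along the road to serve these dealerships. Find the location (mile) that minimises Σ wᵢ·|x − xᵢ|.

For a sum of weighted absolute distances on a line, the optimum is the weighted median (not the mean). Total weight W = 340; half-weight = 170.
Sort by position and accumulate weight:
  mile 9 (S, w=20) → cum 20
  mile 11 (R, w=110) → cum 130
  mile 16 (Q, w=150) → cum 280  ≥ 170 → median here
  mile 20 (P, w=60) → cum 340
Optimal location: mile 16.

x = 16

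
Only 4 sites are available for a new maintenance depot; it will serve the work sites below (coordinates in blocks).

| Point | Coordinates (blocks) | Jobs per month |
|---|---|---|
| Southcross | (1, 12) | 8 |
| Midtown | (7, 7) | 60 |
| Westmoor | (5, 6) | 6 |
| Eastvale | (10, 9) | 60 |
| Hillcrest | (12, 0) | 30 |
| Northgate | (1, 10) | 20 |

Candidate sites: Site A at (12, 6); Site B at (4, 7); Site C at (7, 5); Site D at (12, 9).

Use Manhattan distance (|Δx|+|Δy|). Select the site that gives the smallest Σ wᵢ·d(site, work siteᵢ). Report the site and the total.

Site C, total 1182 blocks

Total weighted distance at each candidate:
  Site A (12, 6): total = 1318
  Site B (4, 7): total = 1306
  Site C (7, 5): total = 1182
  Site D (12, 9): total = 1222
Minimum is at Site C with total 1182 blocks.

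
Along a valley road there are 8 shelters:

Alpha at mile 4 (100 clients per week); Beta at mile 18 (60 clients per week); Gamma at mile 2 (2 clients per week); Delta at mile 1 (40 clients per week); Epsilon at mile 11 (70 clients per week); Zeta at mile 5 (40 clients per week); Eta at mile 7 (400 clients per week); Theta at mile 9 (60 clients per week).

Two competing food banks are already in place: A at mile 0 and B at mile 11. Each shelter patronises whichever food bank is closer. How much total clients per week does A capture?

The indifferent point is the midpoint (0+11)/2 = 5.5; shelters left of it (closer to A at 0) go to A, those right go to B.
  Delta at 1 (w=40) → A
  Gamma at 2 (w=2) → A
  Alpha at 4 (w=100) → A
  Zeta at 5 (w=40) → A
  Eta at 7 (w=400) → B
  Theta at 9 (w=60) → B
  Epsilon at 11 (w=70) → B
  Beta at 18 (w=60) → B
A captures 182; B captures 590.

182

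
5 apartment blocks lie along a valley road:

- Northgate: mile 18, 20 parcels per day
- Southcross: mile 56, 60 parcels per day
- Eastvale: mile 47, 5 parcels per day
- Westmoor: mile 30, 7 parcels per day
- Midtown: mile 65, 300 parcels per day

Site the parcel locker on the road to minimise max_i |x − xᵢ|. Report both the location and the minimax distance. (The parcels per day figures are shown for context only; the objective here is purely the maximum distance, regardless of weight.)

The 1-center on a line is the midpoint of the two extreme points: leftmost at 18, rightmost at 65.
Optimal location = (18 + 65)/2 = 41.5; maximum distance = (65 − 18)/2 = 23.5.

location 41.5, max distance 23.5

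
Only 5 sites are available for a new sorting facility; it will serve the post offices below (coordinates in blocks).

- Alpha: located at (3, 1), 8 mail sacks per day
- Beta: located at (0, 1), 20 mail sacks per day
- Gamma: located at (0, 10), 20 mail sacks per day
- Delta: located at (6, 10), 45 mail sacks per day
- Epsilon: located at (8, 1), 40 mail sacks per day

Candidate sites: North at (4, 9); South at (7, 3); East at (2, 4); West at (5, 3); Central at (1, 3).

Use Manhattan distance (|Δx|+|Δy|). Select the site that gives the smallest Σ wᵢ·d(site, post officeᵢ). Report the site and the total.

Total weighted distance at each candidate:
  North (4, 9): total = 1027
  South (7, 3): total = 988
  East (2, 4): total = 1102
  West (5, 3): total = 972
  Central (1, 3): total = 1152
Minimum is at West with total 972 blocks.

West, total 972 blocks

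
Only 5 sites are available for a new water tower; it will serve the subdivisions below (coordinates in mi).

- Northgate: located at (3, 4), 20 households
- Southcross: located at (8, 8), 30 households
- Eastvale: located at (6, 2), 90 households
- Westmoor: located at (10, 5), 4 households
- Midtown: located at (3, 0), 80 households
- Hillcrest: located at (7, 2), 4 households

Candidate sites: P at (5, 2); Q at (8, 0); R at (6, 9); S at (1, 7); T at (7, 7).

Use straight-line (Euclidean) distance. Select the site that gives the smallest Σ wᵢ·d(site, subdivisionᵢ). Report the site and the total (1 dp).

P, total 605.4 mi

Total weighted distance at each candidate:
  P (5, 2): total = 605.4
  Q (8, 0): total = 1053.1
  R (6, 9): total = 1623.6
  S (1, 7): total = 1571.2
  T (7, 7): total = 1280.7
Minimum is at P with total 605.4 mi.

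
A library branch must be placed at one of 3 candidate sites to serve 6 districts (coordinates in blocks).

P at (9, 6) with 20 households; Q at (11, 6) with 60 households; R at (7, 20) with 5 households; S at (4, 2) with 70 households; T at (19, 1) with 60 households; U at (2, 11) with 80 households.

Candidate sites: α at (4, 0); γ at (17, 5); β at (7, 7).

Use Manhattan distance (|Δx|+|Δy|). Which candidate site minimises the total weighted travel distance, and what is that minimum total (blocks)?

Total weighted distance at each candidate:
  α (4, 0): total = 3255
  γ (17, 5): total = 3885
  β (7, 7): total = 2785
Minimum is at β with total 2785 blocks.

β, total 2785 blocks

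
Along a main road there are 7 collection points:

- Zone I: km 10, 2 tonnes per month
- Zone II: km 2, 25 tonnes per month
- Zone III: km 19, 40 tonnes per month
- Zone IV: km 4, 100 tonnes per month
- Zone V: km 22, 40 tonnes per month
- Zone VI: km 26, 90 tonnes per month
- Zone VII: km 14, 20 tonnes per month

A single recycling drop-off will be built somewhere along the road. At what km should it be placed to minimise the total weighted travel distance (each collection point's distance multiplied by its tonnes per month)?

x = 19

For a sum of weighted absolute distances on a line, the optimum is the weighted median (not the mean). Total weight W = 317; half-weight = 158.5.
Sort by position and accumulate weight:
  km 2 (Zone II, w=25) → cum 25
  km 4 (Zone IV, w=100) → cum 125
  km 10 (Zone I, w=2) → cum 127
  km 14 (Zone VII, w=20) → cum 147
  km 19 (Zone III, w=40) → cum 187  ≥ 158.5 → median here
  km 22 (Zone V, w=40) → cum 227
  km 26 (Zone VI, w=90) → cum 317
Optimal location: km 19.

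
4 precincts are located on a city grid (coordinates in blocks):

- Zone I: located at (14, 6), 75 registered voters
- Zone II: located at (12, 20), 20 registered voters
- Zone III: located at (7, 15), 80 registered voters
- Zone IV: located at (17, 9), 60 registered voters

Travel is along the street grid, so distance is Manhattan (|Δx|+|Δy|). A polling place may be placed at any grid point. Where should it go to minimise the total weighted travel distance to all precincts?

Manhattan distance separates: Σwᵢ(|x−xᵢ|+|y−yᵢ|) = Σwᵢ|x−xᵢ| + Σwᵢ|y−yᵢ|, so x and y are optimised independently as 1-D weighted medians.
Total weight W = 235; half = 117.5.
x-coordinate, sorted with cumulative weight:
  x=7 (Zone III, w=80) cum 80
  x=12 (Zone II, w=20) cum 100
  x=14 (Zone I, w=75) cum 175  ← median
  x=17 (Zone IV, w=60) cum 235
⇒ x* = 14
y-coordinate, sorted with cumulative weight:
  y=6 (Zone I, w=75) cum 75
  y=9 (Zone IV, w=60) cum 135  ← median
  y=15 (Zone III, w=80) cum 215
  y=20 (Zone II, w=20) cum 235
⇒ y* = 9

(14, 9)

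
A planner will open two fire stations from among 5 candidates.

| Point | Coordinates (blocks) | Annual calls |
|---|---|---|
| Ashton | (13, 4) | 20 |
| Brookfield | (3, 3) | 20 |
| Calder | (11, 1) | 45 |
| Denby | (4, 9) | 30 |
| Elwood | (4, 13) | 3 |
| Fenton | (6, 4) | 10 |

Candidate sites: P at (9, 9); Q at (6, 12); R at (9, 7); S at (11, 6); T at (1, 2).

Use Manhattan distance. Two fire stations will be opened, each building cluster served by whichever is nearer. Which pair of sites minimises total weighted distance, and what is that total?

{Q, S}, total 754

Evaluate every pair (each demand assigned to the nearer of the two):
  {Q, S}: total = 754
  {P, S}: total = 772
  {S, T}: total = 777
  {R, S}: total = 808
  {R, T}: total = 863
  {Q, R}: total = 919
  {P, R}: total = 937
  {P, T}: total = 937
  {Q, T}: total = 1064
  {P, Q}: total = 1109
Best pair: {Q, S} with total 754.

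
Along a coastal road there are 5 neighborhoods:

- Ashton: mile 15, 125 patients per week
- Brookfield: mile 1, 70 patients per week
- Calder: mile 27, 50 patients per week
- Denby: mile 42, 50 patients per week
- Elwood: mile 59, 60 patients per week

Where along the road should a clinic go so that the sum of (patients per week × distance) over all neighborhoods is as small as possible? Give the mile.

For a sum of weighted absolute distances on a line, the optimum is the weighted median (not the mean). Total weight W = 355; half-weight = 177.5.
Sort by position and accumulate weight:
  mile 1 (Brookfield, w=70) → cum 70
  mile 15 (Ashton, w=125) → cum 195  ≥ 177.5 → median here
  mile 27 (Calder, w=50) → cum 245
  mile 42 (Denby, w=50) → cum 295
  mile 59 (Elwood, w=60) → cum 355
Optimal location: mile 15.

x = 15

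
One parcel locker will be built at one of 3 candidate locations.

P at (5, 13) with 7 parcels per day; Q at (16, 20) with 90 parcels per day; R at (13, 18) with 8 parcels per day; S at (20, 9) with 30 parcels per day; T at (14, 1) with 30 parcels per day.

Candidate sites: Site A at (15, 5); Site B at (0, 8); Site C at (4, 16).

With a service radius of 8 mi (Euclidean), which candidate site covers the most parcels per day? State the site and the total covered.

Coverage radius r = 8 mi; a point is covered iff (Δx)²+(Δy)² ≤ 8² = 64.
  Site A (15, 5): covers {S, T} → 60
  Site B (0, 8): covers {P} → 7
  Site C (4, 16): covers {P} → 7
Maximum coverage at Site A: 60 parcels per day.

Site A, covering 60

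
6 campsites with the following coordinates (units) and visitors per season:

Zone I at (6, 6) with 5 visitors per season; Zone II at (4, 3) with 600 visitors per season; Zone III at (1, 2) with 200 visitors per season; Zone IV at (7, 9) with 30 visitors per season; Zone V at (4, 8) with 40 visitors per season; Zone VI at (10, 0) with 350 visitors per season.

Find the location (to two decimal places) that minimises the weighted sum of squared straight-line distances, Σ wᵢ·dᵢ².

(5.31, 2.30)

The minimiser of Σwᵢ‖p−pᵢ‖² is the weighted centroid p* = (Σwᵢpᵢ)/(Σwᵢ).
Σwᵢ = 1225.
Σwᵢxᵢ = 5·6 + 600·4 + 200·1 + 30·7 + 40·4 + 350·10 = 6500.
Σwᵢyᵢ = 5·6 + 600·3 + 200·2 + 30·9 + 40·8 + 350·0 = 2820.
x* = 6500/1225 = 5.31, y* = 2820/1225 = 2.30.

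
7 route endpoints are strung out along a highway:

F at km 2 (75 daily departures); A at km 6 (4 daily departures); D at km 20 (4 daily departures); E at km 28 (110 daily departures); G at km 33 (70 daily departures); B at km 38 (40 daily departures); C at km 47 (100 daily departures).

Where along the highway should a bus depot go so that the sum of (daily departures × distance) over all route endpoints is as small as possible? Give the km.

x = 33

For a sum of weighted absolute distances on a line, the optimum is the weighted median (not the mean). Total weight W = 403; half-weight = 201.5.
Sort by position and accumulate weight:
  km 2 (F, w=75) → cum 75
  km 6 (A, w=4) → cum 79
  km 20 (D, w=4) → cum 83
  km 28 (E, w=110) → cum 193
  km 33 (G, w=70) → cum 263  ≥ 201.5 → median here
  km 38 (B, w=40) → cum 303
  km 47 (C, w=100) → cum 403
Optimal location: km 33.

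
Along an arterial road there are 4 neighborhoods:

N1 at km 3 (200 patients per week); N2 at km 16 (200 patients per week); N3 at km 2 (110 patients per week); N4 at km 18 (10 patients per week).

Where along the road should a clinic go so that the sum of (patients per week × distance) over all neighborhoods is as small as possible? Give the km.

x = 3

For a sum of weighted absolute distances on a line, the optimum is the weighted median (not the mean). Total weight W = 520; half-weight = 260.
Sort by position and accumulate weight:
  km 2 (N3, w=110) → cum 110
  km 3 (N1, w=200) → cum 310  ≥ 260 → median here
  km 16 (N2, w=200) → cum 510
  km 18 (N4, w=10) → cum 520
Optimal location: km 3.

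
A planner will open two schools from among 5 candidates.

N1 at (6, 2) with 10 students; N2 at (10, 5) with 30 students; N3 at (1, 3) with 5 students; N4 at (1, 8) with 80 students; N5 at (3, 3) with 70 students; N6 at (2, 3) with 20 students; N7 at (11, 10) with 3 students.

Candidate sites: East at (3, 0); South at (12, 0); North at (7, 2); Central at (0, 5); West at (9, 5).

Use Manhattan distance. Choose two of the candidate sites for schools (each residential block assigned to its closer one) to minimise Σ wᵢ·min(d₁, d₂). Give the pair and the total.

Evaluate every pair (each demand assigned to the nearer of the two):
  {Central, West}: total = 876
  {North, Central}: total = 991
  {East, Central}: total = 1023
  {South, Central}: total = 1088
  {East, West}: total = 1216
  {East, North}: total = 1341
  {East, South}: total = 1408
  {North, West}: total = 1446
  {South, North}: total = 1688
  {South, West}: total = 1781
Best pair: {Central, West} with total 876.

{Central, West}, total 876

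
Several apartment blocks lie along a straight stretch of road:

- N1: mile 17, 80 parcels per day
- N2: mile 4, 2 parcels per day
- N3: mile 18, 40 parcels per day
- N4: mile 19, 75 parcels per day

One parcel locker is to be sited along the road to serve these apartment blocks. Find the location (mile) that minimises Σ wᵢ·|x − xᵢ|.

x = 18

For a sum of weighted absolute distances on a line, the optimum is the weighted median (not the mean). Total weight W = 197; half-weight = 98.5.
Sort by position and accumulate weight:
  mile 4 (N2, w=2) → cum 2
  mile 17 (N1, w=80) → cum 82
  mile 18 (N3, w=40) → cum 122  ≥ 98.5 → median here
  mile 19 (N4, w=75) → cum 197
Optimal location: mile 18.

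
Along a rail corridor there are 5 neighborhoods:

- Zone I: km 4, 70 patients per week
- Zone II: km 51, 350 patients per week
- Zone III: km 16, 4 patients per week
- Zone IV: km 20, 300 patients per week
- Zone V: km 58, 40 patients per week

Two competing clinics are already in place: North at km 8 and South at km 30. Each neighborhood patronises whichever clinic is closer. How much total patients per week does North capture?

The indifferent point is the midpoint (8+30)/2 = 19; neighborhoods left of it (closer to North at 8) go to North, those right go to South.
  Zone I at 4 (w=70) → North
  Zone III at 16 (w=4) → North
  Zone IV at 20 (w=300) → South
  Zone II at 51 (w=350) → South
  Zone V at 58 (w=40) → South
North captures 74; South captures 690.

74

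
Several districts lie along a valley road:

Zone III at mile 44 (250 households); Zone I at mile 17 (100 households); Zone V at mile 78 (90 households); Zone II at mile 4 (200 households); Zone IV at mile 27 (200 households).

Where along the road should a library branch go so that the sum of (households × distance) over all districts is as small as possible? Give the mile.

x = 27

For a sum of weighted absolute distances on a line, the optimum is the weighted median (not the mean). Total weight W = 840; half-weight = 420.
Sort by position and accumulate weight:
  mile 4 (Zone II, w=200) → cum 200
  mile 17 (Zone I, w=100) → cum 300
  mile 27 (Zone IV, w=200) → cum 500  ≥ 420 → median here
  mile 44 (Zone III, w=250) → cum 750
  mile 78 (Zone V, w=90) → cum 840
Optimal location: mile 27.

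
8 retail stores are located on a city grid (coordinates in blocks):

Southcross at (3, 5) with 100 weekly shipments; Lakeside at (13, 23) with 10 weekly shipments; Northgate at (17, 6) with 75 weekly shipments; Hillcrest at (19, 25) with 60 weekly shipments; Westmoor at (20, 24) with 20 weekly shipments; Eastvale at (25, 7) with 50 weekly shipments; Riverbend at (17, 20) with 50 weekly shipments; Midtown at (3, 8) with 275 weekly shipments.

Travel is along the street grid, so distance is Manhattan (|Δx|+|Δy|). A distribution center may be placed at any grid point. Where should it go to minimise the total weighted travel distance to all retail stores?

Manhattan distance separates: Σwᵢ(|x−xᵢ|+|y−yᵢ|) = Σwᵢ|x−xᵢ| + Σwᵢ|y−yᵢ|, so x and y are optimised independently as 1-D weighted medians.
Total weight W = 640; half = 320.
x-coordinate, sorted with cumulative weight:
  x=3 (Southcross, w=100) cum 100
  x=3 (Midtown, w=275) cum 375  ← median
  x=13 (Lakeside, w=10) cum 385
  x=17 (Northgate, w=75) cum 460
  x=17 (Riverbend, w=50) cum 510
  x=19 (Hillcrest, w=60) cum 570
  x=20 (Westmoor, w=20) cum 590
  x=25 (Eastvale, w=50) cum 640
⇒ x* = 3
y-coordinate, sorted with cumulative weight:
  y=5 (Southcross, w=100) cum 100
  y=6 (Northgate, w=75) cum 175
  y=7 (Eastvale, w=50) cum 225
  y=8 (Midtown, w=275) cum 500  ← median
  y=20 (Riverbend, w=50) cum 550
  y=23 (Lakeside, w=10) cum 560
  y=24 (Westmoor, w=20) cum 580
  y=25 (Hillcrest, w=60) cum 640
⇒ y* = 8

(3, 8)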